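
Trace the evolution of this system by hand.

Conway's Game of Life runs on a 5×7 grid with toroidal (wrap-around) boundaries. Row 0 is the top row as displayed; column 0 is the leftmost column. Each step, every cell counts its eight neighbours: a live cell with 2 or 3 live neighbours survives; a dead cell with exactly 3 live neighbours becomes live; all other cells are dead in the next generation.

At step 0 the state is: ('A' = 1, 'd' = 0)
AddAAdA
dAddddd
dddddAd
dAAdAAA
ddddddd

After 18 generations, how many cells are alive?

k=0  AddAAdA
dAddddd
dddddAd
dAAdAAA
ddddddd
k=1  Adddddd
AdddAAA
AAAdAAA
ddddAAA
dAAdddd
k=2  AddddAd
dddAAdd
dAddddd
ddddAdd
AAdddAA
k=3  AAdddAd
ddddAdd
dddAAdd
dAdddAA
AAddAAd
k=4  AAdddAd
dddAAAd
dddAAdd
dAAAddA
ddAdAdd
k=5  dAAddAA
ddAAdAA
ddddddd
dAdddAd
ddddAAA
k=6  dAAdddd
AAAAAAA
ddAdAAA
ddddAAA
dAAdAdd
k=7  ddddddA
ddddddd
ddAdddd
AAAdddA
AAAdAdd
k=8  AAddddd
ddddddd
AdAdddd
ddddddA
ddAAdAd
k=9  dAAdddd
Adddddd
ddddddd
dAAAddA
AAAdddA
k=10  ddAdddA
dAddddd
AAAdddd
dddAddA
ddddddA
k=11  Adddddd
ddddddd
AAAdddd
dAAdddA
AddddAA
k=12  Adddddd
Adddddd
AdAdddd
ddAddAd
dddddAd
k=13  ddddddA
AdddddA
ddddddA
dAddddA
ddddddA
k=14  dddddAA
AddddAA
dddddAA
dddddAA
dddddAA
k=15  ddddAdd
AdddAdd
ddddAdd
AdddAdd
AdddAdd
k=16  dddAAAd
dddAAAd
dddAAAd
dddAAAd
dddAAAd
k=17  ddAdddA
ddAdddA
ddAdddA
ddAdddA
ddAdddA
k=18  AAAAdAA
AAAAdAA
AAAAdAA
AAAAdAA
AAAAdAA

30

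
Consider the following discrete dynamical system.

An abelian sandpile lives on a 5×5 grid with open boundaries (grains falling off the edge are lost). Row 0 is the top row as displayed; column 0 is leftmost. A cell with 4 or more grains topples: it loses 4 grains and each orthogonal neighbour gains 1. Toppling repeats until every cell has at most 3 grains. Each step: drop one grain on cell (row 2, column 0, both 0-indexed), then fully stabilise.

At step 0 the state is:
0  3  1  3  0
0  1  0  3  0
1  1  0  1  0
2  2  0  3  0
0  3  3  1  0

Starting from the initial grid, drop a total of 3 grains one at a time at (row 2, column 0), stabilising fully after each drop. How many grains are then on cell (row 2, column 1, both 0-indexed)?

k=0  0  3  1  3  0
0  1  0  3  0
1  1  0  1  0
2  2  0  3  0
0  3  3  1  0
k=1  0  3  1  3  0
0  1  0  3  0
2  1  0  1  0
2  2  0  3  0
0  3  3  1  0
k=2  0  3  1  3  0
0  1  0  3  0
3  1  0  1  0
2  2  0  3  0
0  3  3  1  0
k=3  0  3  1  3  0
1  1  0  3  0
0  2  0  1  0
3  2  0  3  0
0  3  3  1  0

2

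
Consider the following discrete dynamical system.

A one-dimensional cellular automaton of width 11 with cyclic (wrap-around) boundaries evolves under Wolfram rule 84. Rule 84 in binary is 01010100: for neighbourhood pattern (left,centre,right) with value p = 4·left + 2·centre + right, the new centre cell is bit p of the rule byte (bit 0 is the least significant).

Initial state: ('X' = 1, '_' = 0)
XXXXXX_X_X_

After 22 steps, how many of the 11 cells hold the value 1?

6

0) XXXXXX_X_X_
1) _____X_X_X_
2) _____X_X_XX
3) X____X_X__X
4) XX___X_XX__
5) _XX__X__XX_
6) __XX_XX__XX
7) X__X__XX__X
8) XX_XX__XX__
9) _X__XX__XX_
10) _XX__XX__XX
11) __XX__XX__X
12) X__XX__XX_X
13) XX__XX__X__
14) _XX__XX_XX_
15) __XX__X__XX
16) X__XX_XX__X
17) XX__X__XX__
18) _XX_XX__XX_
19) __X__XX__XX
20) X_XX__XX__X
21) X__XX__XX__
22) XX__XX__XX_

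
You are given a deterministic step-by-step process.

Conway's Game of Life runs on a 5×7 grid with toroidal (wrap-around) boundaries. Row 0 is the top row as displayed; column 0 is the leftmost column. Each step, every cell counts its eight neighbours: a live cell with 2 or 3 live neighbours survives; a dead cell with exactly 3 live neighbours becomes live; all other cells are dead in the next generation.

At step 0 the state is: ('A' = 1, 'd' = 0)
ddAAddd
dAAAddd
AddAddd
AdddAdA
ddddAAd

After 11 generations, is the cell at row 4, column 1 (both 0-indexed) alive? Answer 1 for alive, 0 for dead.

0

t=0: ddAAddd
dAAAddd
AddAddd
AdddAdA
ddddAAd
t=1: dAddddd
dAddAdd
AddAAdA
AddAAdA
ddddAAA
t=2: AdddAdd
dAAAAAd
dAAdddA
ddddddd
dddAAdA
t=3: AAddddA
ddddAAA
AAddAAd
AdAAdAd
dddAAAd
t=4: AddAddd
ddddAdd
AAAdddd
AdAdddd
dddAdAd
t=5: dddAddd
AdAAddd
AdAAddd
AdAAddA
dAAAAdA
t=6: Adddddd
ddddAdd
AdddAdd
dddddAA
dAddAAA
t=7: AdddAdA
ddddddd
ddddAdA
ddddddd
ddddAdd
t=8: dddddAd
AdddddA
ddddddd
dddddAd
dddddAd
t=9: dddddAd
ddddddA
ddddddA
ddddddd
ddddAAA
t=10: ddddAdd
dddddAA
ddddddd
ddddddA
ddddAAA
t=11: ddddAdd
dddddAd
dddddAA
ddddddA
ddddAdA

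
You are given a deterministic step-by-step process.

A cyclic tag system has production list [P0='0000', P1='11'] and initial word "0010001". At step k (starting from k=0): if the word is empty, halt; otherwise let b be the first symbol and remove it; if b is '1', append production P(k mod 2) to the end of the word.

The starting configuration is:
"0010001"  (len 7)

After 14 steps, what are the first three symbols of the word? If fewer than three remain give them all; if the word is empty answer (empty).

0

step 0: "0010001"  (len 7)
step 1: "010001"  (len 6)
step 2: "10001"  (len 5)
step 3: "00010000"  (len 8)
step 4: "0010000"  (len 7)
step 5: "010000"  (len 6)
step 6: "10000"  (len 5)
step 7: "00000000"  (len 8)
step 8: "0000000"  (len 7)
step 9: "000000"  (len 6)
step 10: "00000"  (len 5)
step 11: "0000"  (len 4)
step 12: "000"  (len 3)
step 13: "00"  (len 2)
step 14: "0"  (len 1)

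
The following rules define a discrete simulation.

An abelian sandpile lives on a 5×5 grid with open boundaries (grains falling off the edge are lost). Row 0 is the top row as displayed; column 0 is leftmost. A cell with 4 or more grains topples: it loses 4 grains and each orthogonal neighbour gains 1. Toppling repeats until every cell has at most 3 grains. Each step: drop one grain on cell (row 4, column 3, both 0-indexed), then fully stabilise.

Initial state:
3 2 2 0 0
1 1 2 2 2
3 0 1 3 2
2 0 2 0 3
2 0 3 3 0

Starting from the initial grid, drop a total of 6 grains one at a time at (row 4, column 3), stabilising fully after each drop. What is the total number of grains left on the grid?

42

0) 3 2 2 0 0
1 1 2 2 2
3 0 1 3 2
2 0 2 0 3
2 0 3 3 0
1) 3 2 2 0 0
1 1 2 2 2
3 0 1 3 2
2 0 3 1 3
2 1 0 1 1
2) 3 2 2 0 0
1 1 2 2 2
3 0 1 3 2
2 0 3 1 3
2 1 0 2 1
3) 3 2 2 0 0
1 1 2 2 2
3 0 1 3 2
2 0 3 1 3
2 1 0 3 1
4) 3 2 2 0 0
1 1 2 2 2
3 0 1 3 2
2 0 3 2 3
2 1 1 0 2
5) 3 2 2 0 0
1 1 2 2 2
3 0 1 3 2
2 0 3 2 3
2 1 1 1 2
6) 3 2 2 0 0
1 1 2 2 2
3 0 1 3 2
2 0 3 2 3
2 1 1 2 2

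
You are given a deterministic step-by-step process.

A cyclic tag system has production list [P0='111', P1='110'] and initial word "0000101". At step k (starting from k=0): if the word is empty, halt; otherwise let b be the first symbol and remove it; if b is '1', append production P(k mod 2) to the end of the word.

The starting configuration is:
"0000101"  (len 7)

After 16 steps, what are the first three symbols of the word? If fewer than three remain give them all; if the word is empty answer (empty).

t=0: "0000101"  (len 7)
t=1: "000101"  (len 6)
t=2: "00101"  (len 5)
t=3: "0101"  (len 4)
t=4: "101"  (len 3)
t=5: "01111"  (len 5)
t=6: "1111"  (len 4)
t=7: "111111"  (len 6)
t=8: "11111110"  (len 8)
t=9: "1111110111"  (len 10)
t=10: "111110111110"  (len 12)
t=11: "11110111110111"  (len 14)
t=12: "1110111110111110"  (len 16)
t=13: "110111110111110111"  (len 18)
t=14: "10111110111110111110"  (len 20)
t=15: "0111110111110111110111"  (len 22)
t=16: "111110111110111110111"  (len 21)

111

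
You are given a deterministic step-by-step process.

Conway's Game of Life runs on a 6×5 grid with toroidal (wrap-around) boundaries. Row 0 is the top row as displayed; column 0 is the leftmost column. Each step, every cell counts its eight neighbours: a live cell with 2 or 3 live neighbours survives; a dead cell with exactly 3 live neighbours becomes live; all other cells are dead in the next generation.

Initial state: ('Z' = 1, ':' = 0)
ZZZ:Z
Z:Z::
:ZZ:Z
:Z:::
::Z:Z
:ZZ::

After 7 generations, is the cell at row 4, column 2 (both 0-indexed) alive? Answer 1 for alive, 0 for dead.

1

0) ZZZ:Z
Z:Z::
:ZZ:Z
:Z:::
::Z:Z
:ZZ::
1) ::::Z
:::::
::ZZ:
:Z:::
Z:ZZ:
::::Z
2) :::::
:::Z:
::Z::
:Z::Z
ZZZZZ
Z:::Z
3) ::::Z
:::::
::ZZ:
::::Z
::Z::
::Z::
4) :::::
:::Z:
:::Z:
::Z::
:::Z:
:::Z:
5) :::::
:::::
::ZZ:
::ZZ:
::ZZ:
:::::
6) :::::
:::::
::ZZ:
:Z::Z
::ZZ:
:::::
7) :::::
:::::
::ZZ:
:Z::Z
::ZZ:
:::::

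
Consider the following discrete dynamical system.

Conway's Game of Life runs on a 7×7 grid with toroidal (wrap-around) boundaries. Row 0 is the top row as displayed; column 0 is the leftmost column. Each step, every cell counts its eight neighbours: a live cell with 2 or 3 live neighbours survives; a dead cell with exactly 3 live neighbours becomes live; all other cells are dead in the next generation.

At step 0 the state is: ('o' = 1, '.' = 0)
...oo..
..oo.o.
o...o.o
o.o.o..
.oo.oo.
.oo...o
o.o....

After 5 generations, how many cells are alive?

15

t=0: ...oo..
..oo.o.
o...o.o
o.o.o..
.oo.oo.
.oo...o
o.o....
t=1: .o..o..
..o..oo
o.o.o.o
o.o.o..
....ooo
.....oo
o.o....
t=2: oooo.oo
..o.o.o
o.o.o..
o...o..
o..oo..
o...o..
oo...oo
t=3: ...o...
....o..
o...o.o
o...ooo
oo.oooo
...oo..
...o...
t=4: ...oo..
...ooo.
o..oo..
.......
.oo....
o.....o
..oo...
t=5: .....o.
..o..o.
...o.o.
.ooo...
oo.....
o..o...
..ooo..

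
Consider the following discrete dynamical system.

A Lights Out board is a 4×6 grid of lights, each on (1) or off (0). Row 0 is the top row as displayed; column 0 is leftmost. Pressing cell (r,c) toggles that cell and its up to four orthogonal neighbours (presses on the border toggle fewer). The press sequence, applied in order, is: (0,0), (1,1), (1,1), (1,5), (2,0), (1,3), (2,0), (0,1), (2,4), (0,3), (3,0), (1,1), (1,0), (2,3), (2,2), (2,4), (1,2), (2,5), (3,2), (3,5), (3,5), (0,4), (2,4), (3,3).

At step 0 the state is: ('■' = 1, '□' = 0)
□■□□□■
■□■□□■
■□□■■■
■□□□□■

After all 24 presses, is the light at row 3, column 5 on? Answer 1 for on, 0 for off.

0) □■□□□■
■□■□□■
■□□■■■
■□□□□■
1) ■□□□□■
□□■□□■
■□□■■■
■□□□□■
2) ■■□□□■
■■□□□■
■■□■■■
■□□□□■
3) ■□□□□■
□□■□□■
■□□■■■
■□□□□■
4) ■□□□□□
□□■□■□
■□□■■□
■□□□□■
5) ■□□□□□
■□■□■□
□■□■■□
□□□□□■
6) ■□□■□□
■□□■□□
□■□□■□
□□□□□■
7) ■□□■□□
□□□■□□
■□□□■□
■□□□□■
8) □■■■□□
□■□■□□
■□□□■□
■□□□□■
9) □■■■□□
□■□■■□
■□□■□■
■□□□■■
10) □■□□■□
□■□□■□
■□□■□■
■□□□■■
11) □■□□■□
□■□□■□
□□□■□■
□■□□■■
12) □□□□■□
■□■□■□
□■□■□■
□■□□■■
13) ■□□□■□
□■■□■□
■■□■□■
□■□□■■
14) ■□□□■□
□■■■■□
■■■□■■
□■□■■■
15) ■□□□■□
□■□■■□
■□□■■■
□■■■■■
16) ■□□□■□
□■□■□□
■□□□□□
□■■■□■
17) ■□■□■□
□□■□□□
■□■□□□
□■■■□■
18) ■□■□■□
□□■□□■
■□■□■■
□■■■□□
19) ■□■□■□
□□■□□■
■□□□■■
□□□□□□
20) ■□■□■□
□□■□□■
■□□□■□
□□□□■■
21) ■□■□■□
□□■□□■
■□□□■■
□□□□□□
22) ■□■■□■
□□■□■■
■□□□■■
□□□□□□
23) ■□■■□■
□□■□□■
■□□■□□
□□□□■□
24) ■□■■□■
□□■□□■
■□□□□□
□□■■□□

0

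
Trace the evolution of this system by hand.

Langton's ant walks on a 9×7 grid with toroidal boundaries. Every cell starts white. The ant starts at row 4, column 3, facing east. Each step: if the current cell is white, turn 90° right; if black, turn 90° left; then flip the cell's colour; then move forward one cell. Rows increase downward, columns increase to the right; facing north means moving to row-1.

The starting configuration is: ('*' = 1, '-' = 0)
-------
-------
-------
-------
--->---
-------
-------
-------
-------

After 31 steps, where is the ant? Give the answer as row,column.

2,2

[0] -------
-------
-------
-------
--->---
-------
-------
-------
-------
[1] -------
-------
-------
-------
---*---
---v---
-------
-------
-------
[2] -------
-------
-------
-------
---*---
--<*---
-------
-------
-------
[3] -------
-------
-------
-------
--^*---
--**---
-------
-------
-------
[4] -------
-------
-------
-------
--*>---
--**---
-------
-------
-------
[5] -------
-------
-------
---^---
--*----
--**---
-------
-------
-------
[6] -------
-------
-------
---*>--
--*----
--**---
-------
-------
-------
[7] -------
-------
-------
---**--
--*-v--
--**---
-------
-------
-------
[8] -------
-------
-------
---**--
--*<*--
--**---
-------
-------
-------
[9] -------
-------
-------
---^*--
--***--
--**---
-------
-------
-------
[10] -------
-------
-------
--<-*--
--***--
--**---
-------
-------
-------
[11] -------
-------
--^----
--*-*--
--***--
--**---
-------
-------
-------
[12] -------
-------
--*>---
--*-*--
--***--
--**---
-------
-------
-------
[13] -------
-------
--**---
--*v*--
--***--
--**---
-------
-------
-------
[14] -------
-------
--**---
--<**--
--***--
--**---
-------
-------
-------
[15] -------
-------
--**---
---**--
--v**--
--**---
-------
-------
-------
[16] -------
-------
--**---
---**--
--->*--
--**---
-------
-------
-------
[17] -------
-------
--**---
---^*--
----*--
--**---
-------
-------
-------
[18] -------
-------
--**---
--<-*--
----*--
--**---
-------
-------
-------
[19] -------
-------
--^*---
--*-*--
----*--
--**---
-------
-------
-------
[20] -------
-------
-<-*---
--*-*--
----*--
--**---
-------
-------
-------
[21] -------
-^-----
-*-*---
--*-*--
----*--
--**---
-------
-------
-------
[22] -------
-*>----
-*-*---
--*-*--
----*--
--**---
-------
-------
-------
[23] -------
-**----
-*v*---
--*-*--
----*--
--**---
-------
-------
-------
[24] -------
-**----
-<**---
--*-*--
----*--
--**---
-------
-------
-------
[25] -------
-**----
--**---
-v*-*--
----*--
--**---
-------
-------
-------
[26] -------
-**----
--**---
<**-*--
----*--
--**---
-------
-------
-------
[27] -------
-**----
^-**---
***-*--
----*--
--**---
-------
-------
-------
[28] -------
-**----
*>**---
***-*--
----*--
--**---
-------
-------
-------
[29] -------
-**----
****---
*v*-*--
----*--
--**---
-------
-------
-------
[30] -------
-**----
****---
*->-*--
----*--
--**---
-------
-------
-------
[31] -------
-**----
**^*---
*---*--
----*--
--**---
-------
-------
-------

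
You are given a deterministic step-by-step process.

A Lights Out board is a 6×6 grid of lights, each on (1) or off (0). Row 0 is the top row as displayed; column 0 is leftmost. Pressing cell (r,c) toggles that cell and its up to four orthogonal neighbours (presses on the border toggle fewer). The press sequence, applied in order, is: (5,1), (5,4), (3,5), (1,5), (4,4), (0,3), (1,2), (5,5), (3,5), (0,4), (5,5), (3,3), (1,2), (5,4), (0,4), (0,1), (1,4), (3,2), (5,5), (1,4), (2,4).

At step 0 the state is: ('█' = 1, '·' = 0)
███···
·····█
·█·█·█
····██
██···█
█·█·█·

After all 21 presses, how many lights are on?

20

0) ███···
·····█
·█·█·█
····██
██···█
█·█·█·
1) ███···
·····█
·█·█·█
····██
█····█
·█··█·
2) ███···
·····█
·█·█·█
····██
█···██
·█·█·█
3) ███···
·····█
·█·█··
······
█···█·
·█·█·█
4) ███··█
····█·
·█·█·█
······
█···█·
·█·█·█
5) ███··█
····█·
·█·█·█
····█·
█··█·█
·█·███
6) ██·███
···██·
·█·█·█
····█·
█··█·█
·█·███
7) ██████
·██·█·
·███·█
····█·
█··█·█
·█·███
8) ██████
·██·█·
·███·█
····█·
█··█··
·█·█··
9) ██████
·██·█·
·███··
·····█
█··█·█
·█·█··
10) ███···
·██···
·███··
·····█
█··█·█
·█·█··
11) ███···
·██···
·███··
·····█
█··█··
·█·███
12) ███···
·██···
·██···
··████
█·····
·█·███
13) ██····
···█··
·█····
··████
█·····
·█·███
14) ██····
···█··
·█····
··████
█···█·
·█····
15) ██·███
···██·
·█····
··████
█···█·
·█····
16) ··████
·█·██·
·█····
··████
█···█·
·█····
17) ··██·█
·█···█
·█··█·
··████
█···█·
·█····
18) ··██·█
·█···█
·██·█·
·█··██
█·█·█·
·█····
19) ··██·█
·█···█
·██·█·
·█··██
█·█·██
·█··██
20) ··████
·█·██·
·██···
·█··██
█·█·██
·█··██
21) ··████
·█·█··
·█████
·█···█
█·█·██
·█··██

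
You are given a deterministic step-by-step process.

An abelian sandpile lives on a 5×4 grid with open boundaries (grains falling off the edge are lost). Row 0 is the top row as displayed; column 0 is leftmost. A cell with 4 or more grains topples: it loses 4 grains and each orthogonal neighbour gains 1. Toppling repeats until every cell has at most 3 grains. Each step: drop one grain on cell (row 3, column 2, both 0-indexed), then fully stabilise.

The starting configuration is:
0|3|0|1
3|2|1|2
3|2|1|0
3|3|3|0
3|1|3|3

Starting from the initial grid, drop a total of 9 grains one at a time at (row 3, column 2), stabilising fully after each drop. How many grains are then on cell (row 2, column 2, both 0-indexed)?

2

0) 0|3|0|1
3|2|1|2
3|2|1|0
3|3|3|0
3|1|3|3
1) 2|0|1|1
1|1|2|2
2|1|3|0
2|3|2|2
1|0|2|0
2) 2|0|1|1
1|1|2|2
2|1|3|0
2|3|3|2
1|0|2|0
3) 2|0|1|1
1|1|3|2
2|3|0|1
3|0|2|3
1|1|3|0
4) 2|0|1|1
1|1|3|2
2|3|0|1
3|0|3|3
1|1|3|0
5) 2|0|1|1
1|1|3|2
2|3|1|2
3|1|2|0
1|2|0|2
6) 2|0|1|1
1|1|3|2
2|3|1|2
3|1|3|0
1|2|0|2
7) 2|0|1|1
1|1|3|2
2|3|2|2
3|2|0|1
1|2|1|2
8) 2|0|1|1
1|1|3|2
2|3|2|2
3|2|1|1
1|2|1|2
9) 2|0|1|1
1|1|3|2
2|3|2|2
3|2|2|1
1|2|1|2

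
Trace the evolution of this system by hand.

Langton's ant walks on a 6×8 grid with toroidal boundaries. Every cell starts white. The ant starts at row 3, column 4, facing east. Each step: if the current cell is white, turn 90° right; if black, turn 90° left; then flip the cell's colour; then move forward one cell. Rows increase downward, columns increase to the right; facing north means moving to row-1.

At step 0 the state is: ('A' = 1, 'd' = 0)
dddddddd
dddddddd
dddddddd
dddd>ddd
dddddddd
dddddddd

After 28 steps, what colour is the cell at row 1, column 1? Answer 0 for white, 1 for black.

1

gen 0: dddddddd
dddddddd
dddddddd
dddd>ddd
dddddddd
dddddddd
gen 1: dddddddd
dddddddd
dddddddd
ddddAddd
ddddvddd
dddddddd
gen 2: dddddddd
dddddddd
dddddddd
ddddAddd
ddd<Addd
dddddddd
gen 3: dddddddd
dddddddd
dddddddd
ddd^Addd
dddAAddd
dddddddd
gen 4: dddddddd
dddddddd
dddddddd
dddA>ddd
dddAAddd
dddddddd
gen 5: dddddddd
dddddddd
dddd^ddd
dddAdddd
dddAAddd
dddddddd
gen 6: dddddddd
dddddddd
ddddA>dd
dddAdddd
dddAAddd
dddddddd
gen 7: dddddddd
dddddddd
ddddAAdd
dddAdvdd
dddAAddd
dddddddd
gen 8: dddddddd
dddddddd
ddddAAdd
dddA<Add
dddAAddd
dddddddd
gen 9: dddddddd
dddddddd
dddd^Add
dddAAAdd
dddAAddd
dddddddd
gen 10: dddddddd
dddddddd
ddd<dAdd
dddAAAdd
dddAAddd
dddddddd
gen 11: dddddddd
ddd^dddd
dddAdAdd
dddAAAdd
dddAAddd
dddddddd
gen 12: dddddddd
dddA>ddd
dddAdAdd
dddAAAdd
dddAAddd
dddddddd
gen 13: dddddddd
dddAAddd
dddAvAdd
dddAAAdd
dddAAddd
dddddddd
gen 14: dddddddd
dddAAddd
ddd<AAdd
dddAAAdd
dddAAddd
dddddddd
gen 15: dddddddd
dddAAddd
ddddAAdd
dddvAAdd
dddAAddd
dddddddd
gen 16: dddddddd
dddAAddd
ddddAAdd
dddd>Add
dddAAddd
dddddddd
gen 17: dddddddd
dddAAddd
dddd^Add
dddddAdd
dddAAddd
dddddddd
gen 18: dddddddd
dddAAddd
ddd<dAdd
dddddAdd
dddAAddd
dddddddd
gen 19: dddddddd
ddd^Addd
dddAdAdd
dddddAdd
dddAAddd
dddddddd
gen 20: dddddddd
dd<dAddd
dddAdAdd
dddddAdd
dddAAddd
dddddddd
gen 21: dd^ddddd
ddAdAddd
dddAdAdd
dddddAdd
dddAAddd
dddddddd
gen 22: ddA>dddd
ddAdAddd
dddAdAdd
dddddAdd
dddAAddd
dddddddd
gen 23: ddAAdddd
ddAvAddd
dddAdAdd
dddddAdd
dddAAddd
dddddddd
gen 24: ddAAdddd
dd<AAddd
dddAdAdd
dddddAdd
dddAAddd
dddddddd
gen 25: ddAAdddd
dddAAddd
ddvAdAdd
dddddAdd
dddAAddd
dddddddd
gen 26: ddAAdddd
dddAAddd
d<AAdAdd
dddddAdd
dddAAddd
dddddddd
gen 27: ddAAdddd
d^dAAddd
dAAAdAdd
dddddAdd
dddAAddd
dddddddd
gen 28: ddAAdddd
dA>AAddd
dAAAdAdd
dddddAdd
dddAAddd
dddddddd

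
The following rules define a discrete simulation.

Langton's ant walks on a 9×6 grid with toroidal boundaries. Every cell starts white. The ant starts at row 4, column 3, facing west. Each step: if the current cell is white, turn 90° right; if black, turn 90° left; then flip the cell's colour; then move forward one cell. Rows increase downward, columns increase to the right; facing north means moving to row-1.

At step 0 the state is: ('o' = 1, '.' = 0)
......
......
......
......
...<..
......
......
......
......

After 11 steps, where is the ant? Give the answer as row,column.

0) ......
......
......
......
...<..
......
......
......
......
1) ......
......
......
...^..
...o..
......
......
......
......
2) ......
......
......
...o>.
...o..
......
......
......
......
3) ......
......
......
...oo.
...ov.
......
......
......
......
4) ......
......
......
...oo.
...<o.
......
......
......
......
5) ......
......
......
...oo.
....o.
...v..
......
......
......
6) ......
......
......
...oo.
....o.
..<o..
......
......
......
7) ......
......
......
...oo.
..^.o.
..oo..
......
......
......
8) ......
......
......
...oo.
..o>o.
..oo..
......
......
......
9) ......
......
......
...oo.
..ooo.
..ov..
......
......
......
10) ......
......
......
...oo.
..ooo.
..o.>.
......
......
......
11) ......
......
......
...oo.
..ooo.
..o.o.
....v.
......
......

6,4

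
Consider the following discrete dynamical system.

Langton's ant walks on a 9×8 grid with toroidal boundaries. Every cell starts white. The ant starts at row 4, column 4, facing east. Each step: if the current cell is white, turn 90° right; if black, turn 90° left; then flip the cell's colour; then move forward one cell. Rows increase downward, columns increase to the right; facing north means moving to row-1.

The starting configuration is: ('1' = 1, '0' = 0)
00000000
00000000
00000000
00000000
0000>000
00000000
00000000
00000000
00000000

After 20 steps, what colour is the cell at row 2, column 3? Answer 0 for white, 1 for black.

0

t=0: 00000000
00000000
00000000
00000000
0000>000
00000000
00000000
00000000
00000000
t=1: 00000000
00000000
00000000
00000000
00001000
0000v000
00000000
00000000
00000000
t=2: 00000000
00000000
00000000
00000000
00001000
000<1000
00000000
00000000
00000000
t=3: 00000000
00000000
00000000
00000000
000^1000
00011000
00000000
00000000
00000000
t=4: 00000000
00000000
00000000
00000000
0001>000
00011000
00000000
00000000
00000000
t=5: 00000000
00000000
00000000
0000^000
00010000
00011000
00000000
00000000
00000000
t=6: 00000000
00000000
00000000
00001>00
00010000
00011000
00000000
00000000
00000000
t=7: 00000000
00000000
00000000
00001100
00010v00
00011000
00000000
00000000
00000000
t=8: 00000000
00000000
00000000
00001100
0001<100
00011000
00000000
00000000
00000000
t=9: 00000000
00000000
00000000
0000^100
00011100
00011000
00000000
00000000
00000000
t=10: 00000000
00000000
00000000
000<0100
00011100
00011000
00000000
00000000
00000000
t=11: 00000000
00000000
000^0000
00010100
00011100
00011000
00000000
00000000
00000000
t=12: 00000000
00000000
0001>000
00010100
00011100
00011000
00000000
00000000
00000000
t=13: 00000000
00000000
00011000
0001v100
00011100
00011000
00000000
00000000
00000000
t=14: 00000000
00000000
00011000
000<1100
00011100
00011000
00000000
00000000
00000000
t=15: 00000000
00000000
00011000
00001100
000v1100
00011000
00000000
00000000
00000000
t=16: 00000000
00000000
00011000
00001100
0000>100
00011000
00000000
00000000
00000000
t=17: 00000000
00000000
00011000
0000^100
00000100
00011000
00000000
00000000
00000000
t=18: 00000000
00000000
00011000
000<0100
00000100
00011000
00000000
00000000
00000000
t=19: 00000000
00000000
000^1000
00010100
00000100
00011000
00000000
00000000
00000000
t=20: 00000000
00000000
00<01000
00010100
00000100
00011000
00000000
00000000
00000000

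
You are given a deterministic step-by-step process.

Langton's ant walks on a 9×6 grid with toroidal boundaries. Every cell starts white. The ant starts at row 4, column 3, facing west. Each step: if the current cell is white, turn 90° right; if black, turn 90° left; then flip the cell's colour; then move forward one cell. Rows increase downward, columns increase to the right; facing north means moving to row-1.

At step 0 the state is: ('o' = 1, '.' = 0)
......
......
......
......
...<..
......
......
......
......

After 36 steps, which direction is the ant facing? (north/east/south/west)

t=0: ......
......
......
......
...<..
......
......
......
......
t=1: ......
......
......
...^..
...o..
......
......
......
......
t=2: ......
......
......
...o>.
...o..
......
......
......
......
t=3: ......
......
......
...oo.
...ov.
......
......
......
......
t=4: ......
......
......
...oo.
...<o.
......
......
......
......
t=5: ......
......
......
...oo.
....o.
...v..
......
......
......
t=6: ......
......
......
...oo.
....o.
..<o..
......
......
......
t=7: ......
......
......
...oo.
..^.o.
..oo..
......
......
......
t=8: ......
......
......
...oo.
..o>o.
..oo..
......
......
......
t=9: ......
......
......
...oo.
..ooo.
..ov..
......
......
......
t=10: ......
......
......
...oo.
..ooo.
..o.>.
......
......
......
t=11: ......
......
......
...oo.
..ooo.
..o.o.
....v.
......
......
t=12: ......
......
......
...oo.
..ooo.
..o.o.
...<o.
......
......
t=13: ......
......
......
...oo.
..ooo.
..o^o.
...oo.
......
......
t=14: ......
......
......
...oo.
..ooo.
..oo>.
...oo.
......
......
t=15: ......
......
......
...oo.
..oo^.
..oo..
...oo.
......
......
t=16: ......
......
......
...oo.
..o<..
..oo..
...oo.
......
......
t=17: ......
......
......
...oo.
..o...
..ov..
...oo.
......
......
t=18: ......
......
......
...oo.
..o...
..o.>.
...oo.
......
......
t=19: ......
......
......
...oo.
..o...
..o.o.
...ov.
......
......
t=20: ......
......
......
...oo.
..o...
..o.o.
...o.>
......
......
t=21: ......
......
......
...oo.
..o...
..o.o.
...o.o
.....v
......
t=22: ......
......
......
...oo.
..o...
..o.o.
...o.o
....<o
......
t=23: ......
......
......
...oo.
..o...
..o.o.
...o^o
....oo
......
t=24: ......
......
......
...oo.
..o...
..o.o.
...oo>
....oo
......
t=25: ......
......
......
...oo.
..o...
..o.o^
...oo.
....oo
......
t=26: ......
......
......
...oo.
..o...
>.o.oo
...oo.
....oo
......
t=27: ......
......
......
...oo.
..o...
o.o.oo
v..oo.
....oo
......
t=28: ......
......
......
...oo.
..o...
o.o.oo
o..oo<
....oo
......
t=29: ......
......
......
...oo.
..o...
o.o.o^
o..ooo
....oo
......
t=30: ......
......
......
...oo.
..o...
o.o.<.
o..ooo
....oo
......
t=31: ......
......
......
...oo.
..o...
o.o...
o..ovo
....oo
......
t=32: ......
......
......
...oo.
..o...
o.o...
o..o.>
....oo
......
t=33: ......
......
......
...oo.
..o...
o.o..^
o..o..
....oo
......
t=34: ......
......
......
...oo.
..o...
>.o..o
o..o..
....oo
......
t=35: ......
......
......
...oo.
^.o...
..o..o
o..o..
....oo
......
t=36: ......
......
......
...oo.
o>o...
..o..o
o..o..
....oo
......

east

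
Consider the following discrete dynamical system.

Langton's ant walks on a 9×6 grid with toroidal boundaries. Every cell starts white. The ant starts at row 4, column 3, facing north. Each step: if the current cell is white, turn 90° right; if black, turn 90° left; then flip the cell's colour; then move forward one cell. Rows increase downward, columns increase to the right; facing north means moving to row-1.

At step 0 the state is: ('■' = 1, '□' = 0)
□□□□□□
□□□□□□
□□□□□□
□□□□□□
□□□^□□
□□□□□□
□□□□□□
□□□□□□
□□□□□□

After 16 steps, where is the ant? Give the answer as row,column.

4,3

0) □□□□□□
□□□□□□
□□□□□□
□□□□□□
□□□^□□
□□□□□□
□□□□□□
□□□□□□
□□□□□□
1) □□□□□□
□□□□□□
□□□□□□
□□□□□□
□□□■>□
□□□□□□
□□□□□□
□□□□□□
□□□□□□
2) □□□□□□
□□□□□□
□□□□□□
□□□□□□
□□□■■□
□□□□v□
□□□□□□
□□□□□□
□□□□□□
3) □□□□□□
□□□□□□
□□□□□□
□□□□□□
□□□■■□
□□□<■□
□□□□□□
□□□□□□
□□□□□□
4) □□□□□□
□□□□□□
□□□□□□
□□□□□□
□□□^■□
□□□■■□
□□□□□□
□□□□□□
□□□□□□
5) □□□□□□
□□□□□□
□□□□□□
□□□□□□
□□<□■□
□□□■■□
□□□□□□
□□□□□□
□□□□□□
6) □□□□□□
□□□□□□
□□□□□□
□□^□□□
□□■□■□
□□□■■□
□□□□□□
□□□□□□
□□□□□□
7) □□□□□□
□□□□□□
□□□□□□
□□■>□□
□□■□■□
□□□■■□
□□□□□□
□□□□□□
□□□□□□
8) □□□□□□
□□□□□□
□□□□□□
□□■■□□
□□■v■□
□□□■■□
□□□□□□
□□□□□□
□□□□□□
9) □□□□□□
□□□□□□
□□□□□□
□□■■□□
□□<■■□
□□□■■□
□□□□□□
□□□□□□
□□□□□□
10) □□□□□□
□□□□□□
□□□□□□
□□■■□□
□□□■■□
□□v■■□
□□□□□□
□□□□□□
□□□□□□
11) □□□□□□
□□□□□□
□□□□□□
□□■■□□
□□□■■□
□<■■■□
□□□□□□
□□□□□□
□□□□□□
12) □□□□□□
□□□□□□
□□□□□□
□□■■□□
□^□■■□
□■■■■□
□□□□□□
□□□□□□
□□□□□□
13) □□□□□□
□□□□□□
□□□□□□
□□■■□□
□■>■■□
□■■■■□
□□□□□□
□□□□□□
□□□□□□
14) □□□□□□
□□□□□□
□□□□□□
□□■■□□
□■■■■□
□■v■■□
□□□□□□
□□□□□□
□□□□□□
15) □□□□□□
□□□□□□
□□□□□□
□□■■□□
□■■■■□
□■□>■□
□□□□□□
□□□□□□
□□□□□□
16) □□□□□□
□□□□□□
□□□□□□
□□■■□□
□■■^■□
□■□□■□
□□□□□□
□□□□□□
□□□□□□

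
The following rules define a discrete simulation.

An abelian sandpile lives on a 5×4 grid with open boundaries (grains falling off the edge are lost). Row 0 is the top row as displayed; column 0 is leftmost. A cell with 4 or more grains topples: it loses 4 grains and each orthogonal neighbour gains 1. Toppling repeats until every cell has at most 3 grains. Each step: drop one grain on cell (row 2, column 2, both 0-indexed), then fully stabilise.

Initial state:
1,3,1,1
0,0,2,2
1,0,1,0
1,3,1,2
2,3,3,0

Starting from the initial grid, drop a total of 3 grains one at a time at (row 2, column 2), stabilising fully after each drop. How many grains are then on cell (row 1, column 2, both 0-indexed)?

3

step 0: 1,3,1,1
0,0,2,2
1,0,1,0
1,3,1,2
2,3,3,0
step 1: 1,3,1,1
0,0,2,2
1,0,2,0
1,3,1,2
2,3,3,0
step 2: 1,3,1,1
0,0,2,2
1,0,3,0
1,3,1,2
2,3,3,0
step 3: 1,3,1,1
0,0,3,2
1,1,0,1
1,3,2,2
2,3,3,0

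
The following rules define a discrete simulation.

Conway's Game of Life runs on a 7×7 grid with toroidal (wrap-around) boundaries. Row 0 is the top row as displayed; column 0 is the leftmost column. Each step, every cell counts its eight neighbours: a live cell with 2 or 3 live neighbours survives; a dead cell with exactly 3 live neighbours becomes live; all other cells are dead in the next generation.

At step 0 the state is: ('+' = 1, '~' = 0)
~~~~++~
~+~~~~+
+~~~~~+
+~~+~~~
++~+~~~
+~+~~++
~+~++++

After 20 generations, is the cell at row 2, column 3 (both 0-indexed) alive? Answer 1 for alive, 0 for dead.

[0] ~~~~++~
~+~~~~+
+~~~~~+
+~~+~~~
++~+~~~
+~+~~++
~+~++++
[1] ~~++~~~
~~~~~~+
~+~~~~+
~~+~~~~
~~~++~~
~~~~~~~
~+++~~~
[2] ~+~+~~~
+~+~~~~
+~~~~~~
~~++~~~
~~~+~~~
~~~~+~~
~+~+~~~
[3] ++~+~~~
+~+~~~~
~~++~~~
~~++~~~
~~+++~~
~~+++~~
~~~++~~
[4] ++~++~~
+~~~~~~
~~~~~~~
~+~~~~~
~+~~~~~
~~~~~+~
~+~~~~~
[5] +++~~~~
++~~~~~
~~~~~~~
~~~~~~~
~~~~~~~
~~~~~~~
+++~+~~
[6] ~~~+~~+
+~+~~~~
~~~~~~~
~~~~~~~
~~~~~~~
~+~~~~~
+~++~~~
[7] +~~+~~+
~~~~~~~
~~~~~~~
~~~~~~~
~~~~~~~
~++~~~~
++++~~~
[8] +~~+~~+
~~~~~~~
~~~~~~~
~~~~~~~
~~~~~~~
+~~+~~~
~~~+~~+
[9] +~~~~~+
~~~~~~~
~~~~~~~
~~~~~~~
~~~~~~~
~~~~~~~
~~+++~+
[10] +~~+~++
~~~~~~~
~~~~~~~
~~~~~~~
~~~~~~~
~~~+~~~
+~~+~++
[11] +~~~~+~
~~~~~~+
~~~~~~~
~~~~~~~
~~~~~~~
~~~~+~+
+~++~+~
[12] ++~~++~
~~~~~~+
~~~~~~~
~~~~~~~
~~~~~~~
~~~++++
++~+~+~
[13] ~++~++~
+~~~~++
~~~~~~~
~~~~~~~
~~~~++~
+~++~++
~+~+~~~
[14] ~+++++~
++~~+++
~~~~~~+
~~~~~~~
~~~+++~
++++~++
~~~~~~~
[15] ~+++~~~
~+~~~~~
~~~~~~+
~~~~++~
++~+~+~
++++~++
~~~~~~~
[16] ~++~~~~
++~~~~~
~~~~~+~
+~~~++~
~~~+~~~
~~~+~+~
~~~~+~+
[17] ~++~~~~
+++~~~~
++~~++~
~~~~+++
~~~+~++
~~~+~+~
~~++++~
[18] +~~~+~~
~~~+~~+
~~+++~~
~~~+~~~
~~~+~~~
~~~~~~~
~+~~~+~
[19] +~~~+++
~~+~~+~
~~+~+~~
~~~~~~~
~~~~~~~
~~~~~~~
~~~~~~~
[20] ~~~~+++
~+~~~~~
~~~+~~~
~~~~~~~
~~~~~~~
~~~~~~~
~~~~~++

1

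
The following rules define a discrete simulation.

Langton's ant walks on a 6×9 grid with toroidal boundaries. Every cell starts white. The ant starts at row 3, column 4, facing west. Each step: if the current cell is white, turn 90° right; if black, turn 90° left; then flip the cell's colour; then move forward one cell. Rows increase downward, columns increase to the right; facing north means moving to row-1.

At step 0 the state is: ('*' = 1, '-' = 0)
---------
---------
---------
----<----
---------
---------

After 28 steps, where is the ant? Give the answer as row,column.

gen 0: ---------
---------
---------
----<----
---------
---------
gen 1: ---------
---------
----^----
----*----
---------
---------
gen 2: ---------
---------
----*>---
----*----
---------
---------
gen 3: ---------
---------
----**---
----*v---
---------
---------
gen 4: ---------
---------
----**---
----<*---
---------
---------
gen 5: ---------
---------
----**---
-----*---
----v----
---------
gen 6: ---------
---------
----**---
-----*---
---<*----
---------
gen 7: ---------
---------
----**---
---^-*---
---**----
---------
gen 8: ---------
---------
----**---
---*>*---
---**----
---------
gen 9: ---------
---------
----**---
---***---
---*v----
---------
gen 10: ---------
---------
----**---
---***---
---*->---
---------
gen 11: ---------
---------
----**---
---***---
---*-*---
-----v---
gen 12: ---------
---------
----**---
---***---
---*-*---
----<*---
gen 13: ---------
---------
----**---
---***---
---*^*---
----**---
gen 14: ---------
---------
----**---
---***---
---**>---
----**---
gen 15: ---------
---------
----**---
---**^---
---**----
----**---
gen 16: ---------
---------
----**---
---*<----
---**----
----**---
gen 17: ---------
---------
----**---
---*-----
---*v----
----**---
gen 18: ---------
---------
----**---
---*-----
---*->---
----**---
gen 19: ---------
---------
----**---
---*-----
---*-*---
----*v---
gen 20: ---------
---------
----**---
---*-----
---*-*---
----*->--
gen 21: ------v--
---------
----**---
---*-----
---*-*---
----*-*--
gen 22: -----<*--
---------
----**---
---*-----
---*-*---
----*-*--
gen 23: -----**--
---------
----**---
---*-----
---*-*---
----*^*--
gen 24: -----**--
---------
----**---
---*-----
---*-*---
----**>--
gen 25: -----**--
---------
----**---
---*-----
---*-*^--
----**---
gen 26: -----**--
---------
----**---
---*-----
---*-**>-
----**---
gen 27: -----**--
---------
----**---
---*-----
---*-***-
----**-v-
gen 28: -----**--
---------
----**---
---*-----
---*-***-
----**<*-

5,6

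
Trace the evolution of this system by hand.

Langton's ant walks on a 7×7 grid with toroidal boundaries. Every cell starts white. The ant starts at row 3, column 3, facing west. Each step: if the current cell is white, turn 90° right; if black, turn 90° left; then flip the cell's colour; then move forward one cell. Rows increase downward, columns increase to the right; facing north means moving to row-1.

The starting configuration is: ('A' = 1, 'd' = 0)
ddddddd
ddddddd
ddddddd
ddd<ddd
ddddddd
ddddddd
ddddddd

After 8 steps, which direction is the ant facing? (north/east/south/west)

east

gen 0: ddddddd
ddddddd
ddddddd
ddd<ddd
ddddddd
ddddddd
ddddddd
gen 1: ddddddd
ddddddd
ddd^ddd
dddAddd
ddddddd
ddddddd
ddddddd
gen 2: ddddddd
ddddddd
dddA>dd
dddAddd
ddddddd
ddddddd
ddddddd
gen 3: ddddddd
ddddddd
dddAAdd
dddAvdd
ddddddd
ddddddd
ddddddd
gen 4: ddddddd
ddddddd
dddAAdd
ddd<Add
ddddddd
ddddddd
ddddddd
gen 5: ddddddd
ddddddd
dddAAdd
ddddAdd
dddvddd
ddddddd
ddddddd
gen 6: ddddddd
ddddddd
dddAAdd
ddddAdd
dd<Addd
ddddddd
ddddddd
gen 7: ddddddd
ddddddd
dddAAdd
dd^dAdd
ddAAddd
ddddddd
ddddddd
gen 8: ddddddd
ddddddd
dddAAdd
ddA>Add
ddAAddd
ddddddd
ddddddd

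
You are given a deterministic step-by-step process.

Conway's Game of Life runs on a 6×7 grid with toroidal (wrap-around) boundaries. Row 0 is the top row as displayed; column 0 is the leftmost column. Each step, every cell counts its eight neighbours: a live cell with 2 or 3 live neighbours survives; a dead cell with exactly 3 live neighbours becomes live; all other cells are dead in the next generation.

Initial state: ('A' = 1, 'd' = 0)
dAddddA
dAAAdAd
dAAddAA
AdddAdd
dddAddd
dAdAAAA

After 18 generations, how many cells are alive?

36

0) dAddddA
dAAAdAd
dAAddAA
AdddAdd
dddAddd
dAdAAAA
1) dAddddA
dddAAAd
dddddAA
AAAAAAA
AdAAddA
dddAAAA
2) AdAdddA
AdddAdd
dAddddd
ddddddd
ddddddd
dAdAAdd
3) AdAdAAA
AdddddA
ddddddd
ddddddd
ddddddd
AAAAddd
4) ddAdAAd
AAddddd
ddddddd
ddddddd
dAAdddd
AdAAAAd
5) AdAddAd
dAddddd
ddddddd
ddddddd
dAAdAdd
dddddAA
6) AAdddAd
dAddddd
ddddddd
ddddddd
dddddAd
AdAAAAA
7) dddAdAd
AAddddd
ddddddd
ddddddd
dddAdAd
AdAAddd
8) AddAAdA
ddddddd
ddddddd
ddddddd
ddAAAdd
ddAAddA
9) AdAAAAA
ddddddd
ddddddd
dddAddd
ddAdAdd
AAddddA
10) ddAAAAd
dddAAAA
ddddddd
dddAddd
AAAAddd
ddddddd
11) ddAdddA
ddAdddA
dddAdAd
dAdAddd
dAAAddd
ddddddd
12) ddddddd
ddAAdAA
dddAAdd
dAdAddd
dAdAddd
dAdAddd
13) dddAAdd
ddAAdAd
dddddAd
dddAddd
AAdAAdd
ddddddd
14) ddAAAdd
ddAAdAd
ddAAddd
ddAAddd
ddAAAdd
ddAdddd
15) dAddAdd
dAddddd
dAddddd
dAddddd
dAddAdd
dAddddd
16) AAAdddd
AAAdddd
AAAdddd
AAAdddd
AAAdddd
AAAdddd
17) dddAddA
dddAddA
dddAddA
dddAddA
dddAddA
dddAddA
18) AdAAAAA
AdAAAAA
AdAAAAA
AdAAAAA
AdAAAAA
AdAAAAA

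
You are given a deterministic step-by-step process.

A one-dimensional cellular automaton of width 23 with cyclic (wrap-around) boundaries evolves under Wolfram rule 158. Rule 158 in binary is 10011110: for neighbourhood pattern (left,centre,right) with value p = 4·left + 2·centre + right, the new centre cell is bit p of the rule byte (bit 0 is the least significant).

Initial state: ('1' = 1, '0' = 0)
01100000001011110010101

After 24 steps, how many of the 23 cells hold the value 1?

k=0  01100000001011110010101
k=1  01010000011011101110101
k=2  01011000110011001100101
k=3  01010101101110111011101
k=4  01010101001100110011001
k=5  01010101111011101110111
k=6  01010101110011001100110
k=7  11010101101110111011101
k=8  10010101001100110011001
k=9  01110101111011101110111
k=10  01100101110011001100110
k=11  11011101101110111011101
k=12  10011001001100110011001
k=13  01110111111011101110111
k=14  01100111110011001100110
k=15  11011111101110111011101
k=16  10011111001100110011001
k=17  01111110111011101110111
k=18  01111100110011001100110
k=19  11111011101110111011101
k=20  11110011001100110011001
k=21  11101110111011101110111
k=22  11001100110011001100111
k=23  10111011101110111011111
k=24  00110011001100110011111

13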